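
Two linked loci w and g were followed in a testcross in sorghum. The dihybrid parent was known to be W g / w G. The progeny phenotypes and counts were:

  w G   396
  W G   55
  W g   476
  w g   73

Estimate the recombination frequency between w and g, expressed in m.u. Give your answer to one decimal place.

The recombinant classes are W G and w g: 55 + 73 = 128.
Recombination frequency = 128/1000 = 0.1280 ≈ 12.8%, i.e. 12.8 m.u.

12.8 m.u.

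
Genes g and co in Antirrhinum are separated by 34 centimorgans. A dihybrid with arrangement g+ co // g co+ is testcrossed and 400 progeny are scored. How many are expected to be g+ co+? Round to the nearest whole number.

68

A map distance of 34 centimorgans corresponds to a recombination frequency of 0.340.
The F1 is g+ co / g co+, so g+ co+ is a recombinant gamete class with expected frequency r/2 = 0.340/2 = 0.1700.
Expected number = 0.1700 × 400 = 68.00 ≈ 68.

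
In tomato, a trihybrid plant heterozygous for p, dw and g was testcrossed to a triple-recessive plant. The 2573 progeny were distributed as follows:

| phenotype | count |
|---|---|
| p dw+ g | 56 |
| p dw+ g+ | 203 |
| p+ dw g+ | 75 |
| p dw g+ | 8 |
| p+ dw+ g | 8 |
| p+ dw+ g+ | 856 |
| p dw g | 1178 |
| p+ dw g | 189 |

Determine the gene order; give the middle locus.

g

The two most frequent reciprocal classes, p dw g and p+ dw+ g+, are the parental types, so the F1 was p dw g / p+ dw+ g+.
The two rarest classes, p dw g+ and p+ dw+ g, are the double crossovers. Comparing them with the parentals, only the g allele has switched, so g is the middle locus and the order is p – g – dw.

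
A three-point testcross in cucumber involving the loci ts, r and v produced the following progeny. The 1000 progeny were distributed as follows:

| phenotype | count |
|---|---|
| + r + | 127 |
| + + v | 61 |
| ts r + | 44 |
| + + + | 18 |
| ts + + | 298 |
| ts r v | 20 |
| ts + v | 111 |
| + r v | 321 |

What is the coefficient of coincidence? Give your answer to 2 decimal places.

0.96

The two most frequent reciprocal classes, + r v and ts + +, are the parental types, so the F1 was + r v / ts + +.
The two rarest classes, ts r v and + + +, are the double crossovers. Comparing them with the parentals, only the ts allele has switched, so ts is the middle locus and the order is r – ts – v.
r–ts: (105 + 38)/1000 = 0.1430; ts–v: (238 + 38)/1000 = 0.2760.
Expected DCO frequency = 0.1430 × 0.2760 ≈ 0.03947; observed = 38/1000 ≈ 0.03800.
Coefficient of coincidence = 0.03800/0.03947 ≈ 0.96.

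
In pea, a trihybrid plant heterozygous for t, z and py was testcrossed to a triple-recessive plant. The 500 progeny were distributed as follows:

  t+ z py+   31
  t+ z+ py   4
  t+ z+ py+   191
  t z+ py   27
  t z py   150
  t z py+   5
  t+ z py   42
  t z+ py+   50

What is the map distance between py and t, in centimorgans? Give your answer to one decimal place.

20.2 centimorgans

The two most frequent reciprocal classes, t+ z+ py+ and t z py, are the parental types, so the F1 was t+ z+ py+ / t z py.
The two rarest classes, t+ z+ py and t z py+, are the double crossovers. Comparing them with the parentals, only the py allele has switched, so py is the middle locus and the order is z – py – t.
Crossovers in the py–t interval produce the single-crossover classes t z+ py+ and t+ z py (50 + 42 = 92) plus the double crossovers (9).
RF(py–t) = (92 + 9) / 500 = 101/500 = 0.2020 → 20.2 centimorgans.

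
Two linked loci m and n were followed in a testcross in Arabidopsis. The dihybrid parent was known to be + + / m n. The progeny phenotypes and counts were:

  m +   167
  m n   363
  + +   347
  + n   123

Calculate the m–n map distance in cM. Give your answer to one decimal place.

29.0 cM

The recombinant classes are + n and m +: 123 + 167 = 290.
Recombination frequency = 290/1000 = 0.2900 ≈ 29.0%, i.e. 29.0 cM.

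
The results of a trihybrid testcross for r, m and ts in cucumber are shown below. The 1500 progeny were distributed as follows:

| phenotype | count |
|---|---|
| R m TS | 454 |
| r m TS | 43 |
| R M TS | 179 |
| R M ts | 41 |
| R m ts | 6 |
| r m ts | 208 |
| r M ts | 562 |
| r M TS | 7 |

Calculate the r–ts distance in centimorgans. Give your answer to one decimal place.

6.5 centimorgans

The two most frequent reciprocal classes, R m TS and r M ts, are the parental types, so the F1 was R m TS / r M ts.
The two rarest classes, R m ts and r M TS, are the double crossovers. Comparing them with the parentals, only the ts allele has switched, so ts is the middle locus and the order is r – ts – m.
Crossovers in the r–ts interval produce the single-crossover classes r m TS and R M ts (43 + 41 = 84) plus the double crossovers (13).
RF(r–ts) = (84 + 13) / 1500 = 97/1500 = 0.0647 → 6.5 centimorgans.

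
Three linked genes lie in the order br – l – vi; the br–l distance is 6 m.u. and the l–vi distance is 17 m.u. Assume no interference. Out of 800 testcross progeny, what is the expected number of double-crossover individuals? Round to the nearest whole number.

8

Map distances give recombination frequencies of 0.060 and 0.170 for the two intervals.
With no interference, expected double-crossover frequency = 0.060 × 0.170 = 0.01020.
Expected number = 0.01020 × 800 = 8.16 ≈ 8.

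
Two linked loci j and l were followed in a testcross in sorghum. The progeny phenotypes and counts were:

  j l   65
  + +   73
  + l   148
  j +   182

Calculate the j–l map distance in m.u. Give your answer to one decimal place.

The two most frequent classes, + l (148) and j + (182), are the parental types, so the F1 was + l / j +.
The recombinant classes are + + and j l: 73 + 65 = 138.
Recombination frequency = 138/468 = 0.2949 ≈ 29.5%, i.e. 29.5 m.u.

29.5 m.u.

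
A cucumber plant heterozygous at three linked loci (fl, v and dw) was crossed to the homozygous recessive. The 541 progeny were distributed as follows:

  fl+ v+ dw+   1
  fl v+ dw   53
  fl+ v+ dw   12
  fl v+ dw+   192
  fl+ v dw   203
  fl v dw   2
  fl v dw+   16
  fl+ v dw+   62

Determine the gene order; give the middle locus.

The two most frequent reciprocal classes, fl v+ dw+ and fl+ v dw, are the parental types, so the F1 was fl v+ dw+ / fl+ v dw.
The two rarest classes, fl+ v+ dw+ and fl v dw, are the double crossovers. Comparing them with the parentals, only the fl allele has switched, so fl is the middle locus and the order is v – fl – dw.

fl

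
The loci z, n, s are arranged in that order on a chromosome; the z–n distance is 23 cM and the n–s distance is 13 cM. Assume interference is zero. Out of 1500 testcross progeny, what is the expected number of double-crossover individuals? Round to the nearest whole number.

45

Map distances give recombination frequencies of 0.230 and 0.130 for the two intervals.
With no interference, expected double-crossover frequency = 0.230 × 0.130 = 0.02990.
Expected number = 0.02990 × 1500 = 44.85 ≈ 45.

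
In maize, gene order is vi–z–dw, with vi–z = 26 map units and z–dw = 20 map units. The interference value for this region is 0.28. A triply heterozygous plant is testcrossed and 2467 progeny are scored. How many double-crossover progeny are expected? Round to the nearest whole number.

92

Map distances give recombination frequencies of 0.260 and 0.200 for the two intervals.
With interference 0.28 (so coincidence = 0.72), expected double-crossover frequency = 0.260 × 0.200 × 0.72 = 0.03744.
Expected number = 0.03744 × 2467 = 92.36 ≈ 92.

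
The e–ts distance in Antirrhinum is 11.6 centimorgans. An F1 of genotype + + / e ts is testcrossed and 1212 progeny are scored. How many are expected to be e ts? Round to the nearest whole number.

A map distance of 11.6 centimorgans corresponds to a recombination frequency of 0.116.
The F1 is + + / e ts, so e ts is a parental gamete class with expected frequency (1 − r)/2 = 0.884/2 = 0.4420.
Expected number = 0.4420 × 1212 = 535.70 ≈ 536.

536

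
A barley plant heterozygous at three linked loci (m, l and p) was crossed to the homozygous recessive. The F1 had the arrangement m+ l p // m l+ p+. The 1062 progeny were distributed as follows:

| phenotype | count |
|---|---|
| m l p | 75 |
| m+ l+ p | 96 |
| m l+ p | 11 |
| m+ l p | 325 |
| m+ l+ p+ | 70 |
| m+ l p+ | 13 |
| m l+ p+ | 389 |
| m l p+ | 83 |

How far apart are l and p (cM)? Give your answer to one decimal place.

The two rarest classes, m+ l p+ and m l+ p, are the double crossovers. Comparing them with the parentals, only the p allele has switched, so p is the middle locus and the order is m – p – l.
Crossovers in the p–l interval produce the single-crossover classes m+ l+ p and m l p+ (96 + 83 = 179) plus the double crossovers (24).
RF(p–l) = (179 + 24) / 1062 = 203/1062 = 0.1911 → 19.1 cM.

19.1 cM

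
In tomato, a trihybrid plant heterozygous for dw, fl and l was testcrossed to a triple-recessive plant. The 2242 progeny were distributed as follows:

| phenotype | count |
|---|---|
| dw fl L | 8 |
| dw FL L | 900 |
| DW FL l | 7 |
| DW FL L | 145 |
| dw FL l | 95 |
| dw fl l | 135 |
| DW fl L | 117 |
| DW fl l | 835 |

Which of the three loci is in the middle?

fl

The two most frequent reciprocal classes, DW fl l and dw FL L, are the parental types, so the F1 was DW fl l / dw FL L.
The two rarest classes, DW FL l and dw fl L, are the double crossovers. Comparing them with the parentals, only the fl allele has switched, so fl is the middle locus and the order is dw – fl – l.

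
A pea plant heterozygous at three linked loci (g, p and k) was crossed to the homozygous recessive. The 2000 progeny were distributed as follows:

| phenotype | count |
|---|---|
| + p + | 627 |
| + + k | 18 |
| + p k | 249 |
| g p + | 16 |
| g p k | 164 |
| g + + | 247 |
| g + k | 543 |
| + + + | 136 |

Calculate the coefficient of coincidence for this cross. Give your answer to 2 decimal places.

0.38

The two most frequent reciprocal classes, g + k and + p +, are the parental types, so the F1 was g + k / + p +.
The two rarest classes, + + k and g p +, are the double crossovers. Comparing them with the parentals, only the g allele has switched, so g is the middle locus and the order is p – g – k.
p–g: (300 + 34)/2000 = 0.1670; g–k: (496 + 34)/2000 = 0.2650.
Expected DCO frequency = 0.1670 × 0.2650 ≈ 0.04426; observed = 34/2000 ≈ 0.01700.
Coefficient of coincidence = 0.01700/0.04426 ≈ 0.38.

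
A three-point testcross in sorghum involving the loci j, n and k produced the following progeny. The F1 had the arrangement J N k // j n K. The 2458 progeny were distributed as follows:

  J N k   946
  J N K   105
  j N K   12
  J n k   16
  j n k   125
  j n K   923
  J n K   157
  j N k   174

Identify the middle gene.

n

The two rarest classes, J n k and j N K, are the double crossovers. Comparing them with the parentals, only the n allele has switched, so n is the middle locus and the order is j – n – k.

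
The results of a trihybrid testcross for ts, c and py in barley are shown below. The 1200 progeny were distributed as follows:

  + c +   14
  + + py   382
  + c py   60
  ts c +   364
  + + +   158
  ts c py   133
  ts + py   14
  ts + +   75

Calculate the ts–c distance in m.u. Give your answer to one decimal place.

13.6 m.u.

The two most frequent reciprocal classes, ts c + and + + py, are the parental types, so the F1 was ts c + / + + py.
The two rarest classes, + c + and ts + py, are the double crossovers. Comparing them with the parentals, only the ts allele has switched, so ts is the middle locus and the order is py – ts – c.
Crossovers in the ts–c interval produce the single-crossover classes ts + + and + c py (75 + 60 = 135) plus the double crossovers (28).
RF(ts–c) = (135 + 28) / 1200 = 163/1200 = 0.1358 → 13.6 m.u.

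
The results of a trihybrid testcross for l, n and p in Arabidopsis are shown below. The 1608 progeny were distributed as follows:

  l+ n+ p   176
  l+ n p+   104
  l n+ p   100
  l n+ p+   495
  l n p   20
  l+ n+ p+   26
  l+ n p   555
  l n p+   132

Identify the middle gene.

The two most frequent reciprocal classes, l n+ p+ and l+ n p, are the parental types, so the F1 was l n+ p+ / l+ n p.
The two rarest classes, l+ n+ p+ and l n p, are the double crossovers. Comparing them with the parentals, only the l allele has switched, so l is the middle locus and the order is p – l – n.

l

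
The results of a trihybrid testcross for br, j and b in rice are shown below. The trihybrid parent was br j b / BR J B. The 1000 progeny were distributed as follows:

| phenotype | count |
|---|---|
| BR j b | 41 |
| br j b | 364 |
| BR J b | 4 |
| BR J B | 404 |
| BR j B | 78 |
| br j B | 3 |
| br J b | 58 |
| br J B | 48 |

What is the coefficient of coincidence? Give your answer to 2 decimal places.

The two rarest classes, br j B and BR J b, are the double crossovers. Comparing them with the parentals, only the b allele has switched, so b is the middle locus and the order is j – b – br.
j–b: (136 + 7)/1000 = 0.1430; b–br: (89 + 7)/1000 = 0.0960.
Expected DCO frequency = 0.1430 × 0.0960 ≈ 0.01373; observed = 7/1000 ≈ 0.00700.
Coefficient of coincidence = 0.00700/0.01373 ≈ 0.51.

0.51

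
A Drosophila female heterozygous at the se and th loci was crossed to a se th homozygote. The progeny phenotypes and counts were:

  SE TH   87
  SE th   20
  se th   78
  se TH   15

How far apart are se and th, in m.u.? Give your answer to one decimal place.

17.5 m.u.

The two most frequent classes, SE TH (87) and se th (78), are the parental types, so the F1 was SE TH / se th.
The recombinant classes are SE th and se TH: 20 + 15 = 35.
Recombination frequency = 35/200 = 0.1750 ≈ 17.5%, i.e. 17.5 m.u.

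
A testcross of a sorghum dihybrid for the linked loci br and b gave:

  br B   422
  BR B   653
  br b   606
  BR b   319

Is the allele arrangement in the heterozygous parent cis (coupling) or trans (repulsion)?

cis

The two most frequent classes are BR B (653) and br b (606); these are the parental (non-recombinant) types.
So the F1 carried BR B on one chromosome and br b on the other — the recessive alleles are on the same chromosome (cis / coupling).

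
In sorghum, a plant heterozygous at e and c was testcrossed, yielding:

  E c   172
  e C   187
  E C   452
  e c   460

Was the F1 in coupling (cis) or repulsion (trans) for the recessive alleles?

The two most frequent classes are E C (452) and e c (460); these are the parental (non-recombinant) types.
So the F1 carried E C on one chromosome and e c on the other — the recessive alleles are on the same chromosome (cis / coupling).

cis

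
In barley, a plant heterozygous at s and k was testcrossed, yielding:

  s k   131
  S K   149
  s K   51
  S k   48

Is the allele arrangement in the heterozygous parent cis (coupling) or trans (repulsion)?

cis

The two most frequent classes are S K (149) and s k (131); these are the parental (non-recombinant) types.
So the F1 carried S K on one chromosome and s k on the other — the recessive alleles are on the same chromosome (cis / coupling).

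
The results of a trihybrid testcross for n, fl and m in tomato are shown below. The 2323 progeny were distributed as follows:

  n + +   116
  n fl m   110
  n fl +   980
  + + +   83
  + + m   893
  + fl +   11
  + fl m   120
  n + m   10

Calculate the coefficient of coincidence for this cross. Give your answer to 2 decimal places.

0.89

The two most frequent reciprocal classes, n fl + and + + m, are the parental types, so the F1 was n fl + / + + m.
The two rarest classes, + fl + and n + m, are the double crossovers. Comparing them with the parentals, only the n allele has switched, so n is the middle locus and the order is m – n – fl.
m–n: (193 + 21)/2323 = 0.0921; n–fl: (236 + 21)/2323 = 0.1106.
Expected DCO frequency = 0.0921 × 0.1106 ≈ 0.01019; observed = 21/2323 ≈ 0.00904.
Coefficient of coincidence = 0.00904/0.01019 ≈ 0.89.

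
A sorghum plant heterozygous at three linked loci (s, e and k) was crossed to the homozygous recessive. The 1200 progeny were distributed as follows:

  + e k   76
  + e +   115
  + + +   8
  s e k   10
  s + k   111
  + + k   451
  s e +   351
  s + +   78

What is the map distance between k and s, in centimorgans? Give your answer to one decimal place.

20.3 centimorgans

The two most frequent reciprocal classes, s e + and + + k, are the parental types, so the F1 was s e + / + + k.
The two rarest classes, s e k and + + +, are the double crossovers. Comparing them with the parentals, only the k allele has switched, so k is the middle locus and the order is e – k – s.
Crossovers in the k–s interval produce the single-crossover classes + e + and s + k (115 + 111 = 226) plus the double crossovers (18).
RF(k–s) = (226 + 18) / 1200 = 244/1200 = 0.2033 → 20.3 centimorgans.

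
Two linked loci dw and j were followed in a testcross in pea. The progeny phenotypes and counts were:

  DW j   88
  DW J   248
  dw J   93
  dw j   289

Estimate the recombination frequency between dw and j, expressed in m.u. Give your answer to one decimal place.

25.2 m.u.

The two most frequent classes, DW J (248) and dw j (289), are the parental types, so the F1 was DW J / dw j.
The recombinant classes are DW j and dw J: 88 + 93 = 181.
Recombination frequency = 181/718 = 0.2521 ≈ 25.2%, i.e. 25.2 m.u.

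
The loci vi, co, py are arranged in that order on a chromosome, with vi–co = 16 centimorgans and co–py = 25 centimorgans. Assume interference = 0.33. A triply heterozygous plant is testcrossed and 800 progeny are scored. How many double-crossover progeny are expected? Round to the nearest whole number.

21

Map distances give recombination frequencies of 0.160 and 0.250 for the two intervals.
With interference 0.33 (so coincidence = 0.67), expected double-crossover frequency = 0.160 × 0.250 × 0.67 = 0.02680.
Expected number = 0.02680 × 800 = 21.44 ≈ 21.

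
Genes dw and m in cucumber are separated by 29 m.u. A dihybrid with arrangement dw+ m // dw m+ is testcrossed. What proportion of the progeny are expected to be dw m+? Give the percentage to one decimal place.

35.5%

A map distance of 29 m.u. corresponds to a recombination frequency of 0.290.
The F1 is dw+ m / dw m+, so dw m+ is a parental gamete class with expected frequency (1 − r)/2 = 0.710/2 = 0.3550.
That is 0.3550 = 35.5% of the progeny.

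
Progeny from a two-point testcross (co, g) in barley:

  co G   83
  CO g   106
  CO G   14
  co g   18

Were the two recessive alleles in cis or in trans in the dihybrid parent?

trans

The two most frequent classes are CO g (106) and co G (83); these are the parental (non-recombinant) types.
So the F1 carried CO g on one chromosome and co G on the other — the recessive alleles are on opposite chromosomes (trans / repulsion).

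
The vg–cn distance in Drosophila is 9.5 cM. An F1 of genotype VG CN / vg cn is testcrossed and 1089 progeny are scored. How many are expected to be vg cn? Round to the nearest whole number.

493

A map distance of 9.5 cM corresponds to a recombination frequency of 0.095.
The F1 is VG CN / vg cn, so vg cn is a parental gamete class with expected frequency (1 − r)/2 = 0.905/2 = 0.4525.
Expected number = 0.4525 × 1089 = 492.77 ≈ 493.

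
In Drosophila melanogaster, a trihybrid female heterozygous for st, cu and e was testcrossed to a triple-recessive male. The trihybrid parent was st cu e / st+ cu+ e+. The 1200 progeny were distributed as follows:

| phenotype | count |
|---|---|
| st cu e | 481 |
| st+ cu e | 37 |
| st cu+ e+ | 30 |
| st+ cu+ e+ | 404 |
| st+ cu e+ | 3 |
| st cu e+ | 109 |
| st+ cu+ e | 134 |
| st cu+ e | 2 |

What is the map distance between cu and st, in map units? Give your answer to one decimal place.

The two rarest classes, st cu+ e and st+ cu e+, are the double crossovers. Comparing them with the parentals, only the cu allele has switched, so cu is the middle locus and the order is e – cu – st.
Crossovers in the cu–st interval produce the single-crossover classes st+ cu e and st cu+ e+ (37 + 30 = 67) plus the double crossovers (5).
RF(cu–st) = (67 + 5) / 1200 = 72/1200 = 0.0600 → 6.0 map units.

6.0 map units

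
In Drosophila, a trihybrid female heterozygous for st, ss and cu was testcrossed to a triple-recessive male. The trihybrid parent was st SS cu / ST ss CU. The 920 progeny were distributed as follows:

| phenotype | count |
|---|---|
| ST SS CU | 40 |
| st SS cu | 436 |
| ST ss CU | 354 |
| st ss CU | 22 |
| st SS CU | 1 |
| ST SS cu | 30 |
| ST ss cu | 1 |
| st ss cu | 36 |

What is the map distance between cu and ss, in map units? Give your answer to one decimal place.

The two rarest classes, st SS CU and ST ss cu, are the double crossovers. Comparing them with the parentals, only the cu allele has switched, so cu is the middle locus and the order is ss – cu – st.
Crossovers in the ss–cu interval produce the single-crossover classes st ss cu and ST SS CU (36 + 40 = 76) plus the double crossovers (2).
RF(ss–cu) = (76 + 2) / 920 = 78/920 = 0.0848 → 8.5 map units.

8.5 map units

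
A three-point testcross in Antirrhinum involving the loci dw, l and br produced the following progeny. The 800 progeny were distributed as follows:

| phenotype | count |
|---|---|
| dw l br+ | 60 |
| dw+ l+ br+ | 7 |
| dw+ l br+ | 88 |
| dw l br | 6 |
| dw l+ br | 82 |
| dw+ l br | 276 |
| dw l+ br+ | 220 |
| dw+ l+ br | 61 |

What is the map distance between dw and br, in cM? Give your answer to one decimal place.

22.9 cM

The two most frequent reciprocal classes, dw+ l br and dw l+ br+, are the parental types, so the F1 was dw+ l br / dw l+ br+.
The two rarest classes, dw l br and dw+ l+ br+, are the double crossovers. Comparing them with the parentals, only the dw allele has switched, so dw is the middle locus and the order is br – dw – l.
Crossovers in the br–dw interval produce the single-crossover classes dw+ l br+ and dw l+ br (88 + 82 = 170) plus the double crossovers (13).
RF(br–dw) = (170 + 13) / 800 = 183/800 = 0.2288 → 22.9 cM.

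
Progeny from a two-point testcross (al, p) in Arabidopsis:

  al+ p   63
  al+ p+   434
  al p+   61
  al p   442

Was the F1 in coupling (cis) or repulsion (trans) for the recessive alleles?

The two most frequent classes are al+ p+ (434) and al p (442); these are the parental (non-recombinant) types.
So the F1 carried al+ p+ on one chromosome and al p on the other — the recessive alleles are on the same chromosome (cis / coupling).

cis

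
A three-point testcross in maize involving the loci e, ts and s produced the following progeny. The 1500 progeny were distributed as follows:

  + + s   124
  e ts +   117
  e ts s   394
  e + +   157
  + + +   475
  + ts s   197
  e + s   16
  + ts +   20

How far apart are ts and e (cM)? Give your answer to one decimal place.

The two most frequent reciprocal classes, e ts s and + + +, are the parental types, so the F1 was e ts s / + + +.
The two rarest classes, e + s and + ts +, are the double crossovers. Comparing them with the parentals, only the ts allele has switched, so ts is the middle locus and the order is e – ts – s.
Crossovers in the e–ts interval produce the single-crossover classes + ts s and e + + (197 + 157 = 354) plus the double crossovers (36).
RF(e–ts) = (354 + 36) / 1500 = 390/1500 = 0.2600 → 26.0 cM.

26.0 cM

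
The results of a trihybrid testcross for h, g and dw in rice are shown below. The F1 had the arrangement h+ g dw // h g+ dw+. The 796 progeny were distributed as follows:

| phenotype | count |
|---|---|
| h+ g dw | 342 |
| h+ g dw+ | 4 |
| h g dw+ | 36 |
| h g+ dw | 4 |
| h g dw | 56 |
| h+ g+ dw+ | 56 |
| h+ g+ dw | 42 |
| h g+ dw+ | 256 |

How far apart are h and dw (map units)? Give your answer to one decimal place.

15.1 map units

The two rarest classes, h+ g dw+ and h g+ dw, are the double crossovers. Comparing them with the parentals, only the dw allele has switched, so dw is the middle locus and the order is h – dw – g.
Crossovers in the h–dw interval produce the single-crossover classes h g dw and h+ g+ dw+ (56 + 56 = 112) plus the double crossovers (8).
RF(h–dw) = (112 + 8) / 796 = 120/796 = 0.1508 → 15.1 map units.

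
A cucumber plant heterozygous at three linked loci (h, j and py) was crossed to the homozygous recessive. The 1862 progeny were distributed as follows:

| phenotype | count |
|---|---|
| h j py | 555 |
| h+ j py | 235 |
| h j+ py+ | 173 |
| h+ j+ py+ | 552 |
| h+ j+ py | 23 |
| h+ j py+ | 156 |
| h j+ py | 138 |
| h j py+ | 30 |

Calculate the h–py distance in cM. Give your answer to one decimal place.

24.8 cM

The two most frequent reciprocal classes, h j py and h+ j+ py+, are the parental types, so the F1 was h j py / h+ j+ py+.
The two rarest classes, h j py+ and h+ j+ py, are the double crossovers. Comparing them with the parentals, only the py allele has switched, so py is the middle locus and the order is j – py – h.
Crossovers in the py–h interval produce the single-crossover classes h+ j py and h j+ py+ (235 + 173 = 408) plus the double crossovers (53).
RF(py–h) = (408 + 53) / 1862 = 461/1862 = 0.2476 → 24.8 cM.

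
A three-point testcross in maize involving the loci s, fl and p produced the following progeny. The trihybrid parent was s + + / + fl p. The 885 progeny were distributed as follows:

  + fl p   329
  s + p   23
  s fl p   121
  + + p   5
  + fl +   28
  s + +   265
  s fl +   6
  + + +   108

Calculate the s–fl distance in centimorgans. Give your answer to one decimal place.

27.1 centimorgans

The two rarest classes, s fl + and + + p, are the double crossovers. Comparing them with the parentals, only the fl allele has switched, so fl is the middle locus and the order is p – fl – s.
Crossovers in the fl–s interval produce the single-crossover classes + + + and s fl p (108 + 121 = 229) plus the double crossovers (11).
RF(fl–s) = (229 + 11) / 885 = 240/885 = 0.2712 → 27.1 centimorgans.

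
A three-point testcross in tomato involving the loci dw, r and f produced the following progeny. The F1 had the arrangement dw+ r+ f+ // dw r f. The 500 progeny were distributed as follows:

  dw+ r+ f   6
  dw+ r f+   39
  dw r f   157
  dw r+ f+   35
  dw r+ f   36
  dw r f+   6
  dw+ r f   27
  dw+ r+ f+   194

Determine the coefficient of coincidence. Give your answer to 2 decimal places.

The two rarest classes, dw+ r+ f and dw r f+, are the double crossovers. Comparing them with the parentals, only the f allele has switched, so f is the middle locus and the order is r – f – dw.
r–f: (75 + 12)/500 = 0.1740; f–dw: (62 + 12)/500 = 0.1480.
Expected DCO frequency = 0.1740 × 0.1480 ≈ 0.02575; observed = 12/500 ≈ 0.02400.
Coefficient of coincidence = 0.02400/0.02575 ≈ 0.93.

0.93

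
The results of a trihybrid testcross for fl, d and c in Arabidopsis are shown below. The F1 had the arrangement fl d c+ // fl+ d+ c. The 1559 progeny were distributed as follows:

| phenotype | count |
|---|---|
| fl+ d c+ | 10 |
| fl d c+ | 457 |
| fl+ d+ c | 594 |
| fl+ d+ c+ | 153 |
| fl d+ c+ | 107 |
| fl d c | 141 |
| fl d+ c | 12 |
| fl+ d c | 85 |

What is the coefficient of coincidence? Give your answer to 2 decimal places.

The two rarest classes, fl+ d c+ and fl d+ c, are the double crossovers. Comparing them with the parentals, only the fl allele has switched, so fl is the middle locus and the order is c – fl – d.
c–fl: (294 + 22)/1559 = 0.2027; fl–d: (192 + 22)/1559 = 0.1373.
Expected DCO frequency = 0.2027 × 0.1373 ≈ 0.02783; observed = 22/1559 ≈ 0.01411.
Coefficient of coincidence = 0.01411/0.02783 ≈ 0.51.

0.51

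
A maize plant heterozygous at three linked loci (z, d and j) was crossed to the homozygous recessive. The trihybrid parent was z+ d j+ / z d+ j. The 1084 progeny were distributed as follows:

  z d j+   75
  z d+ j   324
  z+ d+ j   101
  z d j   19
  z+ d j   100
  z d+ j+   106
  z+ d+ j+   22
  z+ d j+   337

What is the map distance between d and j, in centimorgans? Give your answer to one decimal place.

22.8 centimorgans

The two rarest classes, z+ d+ j+ and z d j, are the double crossovers. Comparing them with the parentals, only the d allele has switched, so d is the middle locus and the order is z – d – j.
Crossovers in the d–j interval produce the single-crossover classes z+ d j and z d+ j+ (100 + 106 = 206) plus the double crossovers (41).
RF(d–j) = (206 + 41) / 1084 = 247/1084 = 0.2279 → 22.8 centimorgans.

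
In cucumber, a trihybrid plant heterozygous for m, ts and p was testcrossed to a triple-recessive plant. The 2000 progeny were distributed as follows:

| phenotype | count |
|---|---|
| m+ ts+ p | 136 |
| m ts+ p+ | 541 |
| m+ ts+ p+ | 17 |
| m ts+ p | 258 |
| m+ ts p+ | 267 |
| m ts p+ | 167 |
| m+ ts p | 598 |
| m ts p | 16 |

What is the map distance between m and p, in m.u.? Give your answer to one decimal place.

The two most frequent reciprocal classes, m+ ts p and m ts+ p+, are the parental types, so the F1 was m+ ts p / m ts+ p+.
The two rarest classes, m ts p and m+ ts+ p+, are the double crossovers. Comparing them with the parentals, only the m allele has switched, so m is the middle locus and the order is ts – m – p.
Crossovers in the m–p interval produce the single-crossover classes m+ ts p+ and m ts+ p (267 + 258 = 525) plus the double crossovers (33).
RF(m–p) = (525 + 33) / 2000 = 558/2000 = 0.2790 → 27.9 m.u.

27.9 m.u.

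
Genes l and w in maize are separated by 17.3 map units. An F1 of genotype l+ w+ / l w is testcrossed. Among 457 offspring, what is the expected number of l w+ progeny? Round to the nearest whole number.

40

A map distance of 17.3 map units corresponds to a recombination frequency of 0.173.
The F1 is l+ w+ / l w, so l w+ is a recombinant gamete class with expected frequency r/2 = 0.173/2 = 0.0865.
Expected number = 0.0865 × 457 = 39.53 ≈ 40.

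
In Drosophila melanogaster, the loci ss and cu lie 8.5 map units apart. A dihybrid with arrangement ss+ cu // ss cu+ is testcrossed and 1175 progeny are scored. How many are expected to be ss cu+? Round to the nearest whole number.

538

A map distance of 8.5 map units corresponds to a recombination frequency of 0.085.
The F1 is ss+ cu / ss cu+, so ss cu+ is a parental gamete class with expected frequency (1 − r)/2 = 0.915/2 = 0.4575.
Expected number = 0.4575 × 1175 = 537.56 ≈ 538.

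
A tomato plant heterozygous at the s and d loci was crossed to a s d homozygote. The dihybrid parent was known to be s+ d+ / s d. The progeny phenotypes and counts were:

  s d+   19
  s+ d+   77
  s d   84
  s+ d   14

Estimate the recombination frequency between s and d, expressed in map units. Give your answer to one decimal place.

The recombinant classes are s+ d and s d+: 14 + 19 = 33.
Recombination frequency = 33/194 = 0.1701 ≈ 17.0%, i.e. 17.0 map units.

17.0 map units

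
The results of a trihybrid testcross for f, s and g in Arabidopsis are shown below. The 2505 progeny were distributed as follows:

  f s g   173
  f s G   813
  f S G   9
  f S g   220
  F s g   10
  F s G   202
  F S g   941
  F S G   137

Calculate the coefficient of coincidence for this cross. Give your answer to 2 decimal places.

0.33

The two most frequent reciprocal classes, f s G and F S g, are the parental types, so the F1 was f s G / F S g.
The two rarest classes, f S G and F s g, are the double crossovers. Comparing them with the parentals, only the s allele has switched, so s is the middle locus and the order is g – s – f.
g–s: (310 + 19)/2505 = 0.1313; s–f: (422 + 19)/2505 = 0.1760.
Expected DCO frequency = 0.1313 × 0.1760 ≈ 0.02311; observed = 19/2505 ≈ 0.00758.
Coefficient of coincidence = 0.00758/0.02311 ≈ 0.33.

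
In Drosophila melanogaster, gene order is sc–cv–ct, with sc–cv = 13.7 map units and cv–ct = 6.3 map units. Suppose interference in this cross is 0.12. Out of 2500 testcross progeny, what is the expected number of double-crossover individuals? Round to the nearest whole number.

Map distances give recombination frequencies of 0.137 and 0.063 for the two intervals.
With interference 0.12 (so coincidence = 0.88), expected double-crossover frequency = 0.137 × 0.063 × 0.88 = 0.00760.
Expected number = 0.00760 × 2500 = 18.99 ≈ 19.

19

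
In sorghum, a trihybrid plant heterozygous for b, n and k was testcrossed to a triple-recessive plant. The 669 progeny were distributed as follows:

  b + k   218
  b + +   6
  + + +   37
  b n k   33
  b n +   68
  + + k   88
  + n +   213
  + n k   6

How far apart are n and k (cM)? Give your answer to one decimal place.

The two most frequent reciprocal classes, b + k and + n +, are the parental types, so the F1 was b + k / + n +.
The two rarest classes, b + + and + n k, are the double crossovers. Comparing them with the parentals, only the k allele has switched, so k is the middle locus and the order is b – k – n.
Crossovers in the k–n interval produce the single-crossover classes b n k and + + + (33 + 37 = 70) plus the double crossovers (12).
RF(k–n) = (70 + 12) / 669 = 82/669 = 0.1226 → 12.3 cM.

12.3 cM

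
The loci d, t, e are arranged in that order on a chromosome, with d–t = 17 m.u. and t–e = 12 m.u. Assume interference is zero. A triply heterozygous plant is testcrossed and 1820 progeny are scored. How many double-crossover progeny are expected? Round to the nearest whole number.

Map distances give recombination frequencies of 0.170 and 0.120 for the two intervals.
With no interference, expected double-crossover frequency = 0.170 × 0.120 = 0.02040.
Expected number = 0.02040 × 1820 = 37.13 ≈ 37.

37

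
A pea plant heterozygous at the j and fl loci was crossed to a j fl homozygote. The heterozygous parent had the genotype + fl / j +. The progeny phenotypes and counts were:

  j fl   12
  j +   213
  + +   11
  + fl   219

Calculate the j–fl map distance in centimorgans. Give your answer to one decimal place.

The recombinant classes are + + and j fl: 11 + 12 = 23.
Recombination frequency = 23/455 = 0.0505 ≈ 5.1%, i.e. 5.1 centimorgans.

5.1 centimorgans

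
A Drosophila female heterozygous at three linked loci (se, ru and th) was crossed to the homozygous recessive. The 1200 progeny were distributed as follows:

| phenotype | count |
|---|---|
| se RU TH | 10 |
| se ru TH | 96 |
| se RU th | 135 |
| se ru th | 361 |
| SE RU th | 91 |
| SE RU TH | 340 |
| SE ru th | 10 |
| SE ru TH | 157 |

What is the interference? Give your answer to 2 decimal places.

The two most frequent reciprocal classes, se ru th and SE RU TH, are the parental types, so the F1 was se ru th / SE RU TH.
The two rarest classes, SE ru th and se RU TH, are the double crossovers. Comparing them with the parentals, only the se allele has switched, so se is the middle locus and the order is th – se – ru.
th–se: (187 + 20)/1200 = 0.1725; se–ru: (292 + 20)/1200 = 0.2600.
Expected DCO frequency = 0.1725 × 0.2600 ≈ 0.04485; observed = 20/1200 ≈ 0.01667.
Coefficient of coincidence = 0.01667/0.04485 ≈ 0.37; interference = 1 − 0.37 = 0.63.

0.63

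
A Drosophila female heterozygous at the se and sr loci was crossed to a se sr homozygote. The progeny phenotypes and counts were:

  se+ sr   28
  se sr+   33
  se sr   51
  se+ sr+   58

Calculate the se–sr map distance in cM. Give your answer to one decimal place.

35.9 cM

The two most frequent classes, se+ sr+ (58) and se sr (51), are the parental types, so the F1 was se+ sr+ / se sr.
The recombinant classes are se+ sr and se sr+: 28 + 33 = 61.
Recombination frequency = 61/170 = 0.3588 ≈ 35.9%, i.e. 35.9 cM.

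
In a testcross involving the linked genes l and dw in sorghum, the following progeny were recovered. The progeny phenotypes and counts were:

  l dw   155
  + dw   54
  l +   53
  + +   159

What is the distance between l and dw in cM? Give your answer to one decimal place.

25.4 cM

The two most frequent classes, + + (159) and l dw (155), are the parental types, so the F1 was + + / l dw.
The recombinant classes are + dw and l +: 54 + 53 = 107.
Recombination frequency = 107/421 = 0.2542 ≈ 25.4%, i.e. 25.4 cM.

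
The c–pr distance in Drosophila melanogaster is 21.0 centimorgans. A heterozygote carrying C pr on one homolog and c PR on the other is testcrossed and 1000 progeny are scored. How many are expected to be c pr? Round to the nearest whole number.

105

A map distance of 21.0 centimorgans corresponds to a recombination frequency of 0.210.
The F1 is C pr / c PR, so c pr is a recombinant gamete class with expected frequency r/2 = 0.210/2 = 0.1050.
Expected number = 0.1050 × 1000 = 105.00 ≈ 105.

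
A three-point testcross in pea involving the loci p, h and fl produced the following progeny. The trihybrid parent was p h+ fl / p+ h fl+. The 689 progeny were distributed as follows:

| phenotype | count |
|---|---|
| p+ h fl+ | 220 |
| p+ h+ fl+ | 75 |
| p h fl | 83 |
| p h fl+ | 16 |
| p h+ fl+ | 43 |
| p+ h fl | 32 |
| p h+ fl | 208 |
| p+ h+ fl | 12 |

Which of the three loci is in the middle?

The two rarest classes, p+ h+ fl and p h fl+, are the double crossovers. Comparing them with the parentals, only the p allele has switched, so p is the middle locus and the order is h – p – fl.

p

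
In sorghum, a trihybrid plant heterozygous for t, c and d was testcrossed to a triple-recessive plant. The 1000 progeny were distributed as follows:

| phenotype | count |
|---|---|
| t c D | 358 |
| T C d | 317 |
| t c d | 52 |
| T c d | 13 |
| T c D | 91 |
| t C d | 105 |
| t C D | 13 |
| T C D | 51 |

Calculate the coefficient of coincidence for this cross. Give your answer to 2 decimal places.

0.91

The two most frequent reciprocal classes, T C d and t c D, are the parental types, so the F1 was T C d / t c D.
The two rarest classes, T c d and t C D, are the double crossovers. Comparing them with the parentals, only the c allele has switched, so c is the middle locus and the order is d – c – t.
d–c: (103 + 26)/1000 = 0.1290; c–t: (196 + 26)/1000 = 0.2220.
Expected DCO frequency = 0.1290 × 0.2220 ≈ 0.02864; observed = 26/1000 ≈ 0.02600.
Coefficient of coincidence = 0.02600/0.02864 ≈ 0.91.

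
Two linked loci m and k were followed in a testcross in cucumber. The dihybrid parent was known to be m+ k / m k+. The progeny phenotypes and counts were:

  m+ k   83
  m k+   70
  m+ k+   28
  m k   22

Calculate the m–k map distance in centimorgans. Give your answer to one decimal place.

The recombinant classes are m+ k+ and m k: 28 + 22 = 50.
Recombination frequency = 50/203 = 0.2463 ≈ 24.6%, i.e. 24.6 centimorgans.

24.6 centimorgans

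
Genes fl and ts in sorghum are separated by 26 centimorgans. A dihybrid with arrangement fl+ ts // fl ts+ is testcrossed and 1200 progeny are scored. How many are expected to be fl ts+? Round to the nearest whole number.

A map distance of 26 centimorgans corresponds to a recombination frequency of 0.260.
The F1 is fl+ ts / fl ts+, so fl ts+ is a parental gamete class with expected frequency (1 − r)/2 = 0.740/2 = 0.3700.
Expected number = 0.3700 × 1200 = 444.00 ≈ 444.

444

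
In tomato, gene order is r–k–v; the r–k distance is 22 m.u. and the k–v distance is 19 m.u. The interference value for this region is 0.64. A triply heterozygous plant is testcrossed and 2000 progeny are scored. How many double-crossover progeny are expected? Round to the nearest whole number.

Map distances give recombination frequencies of 0.220 and 0.190 for the two intervals.
With interference 0.64 (so coincidence = 0.36), expected double-crossover frequency = 0.220 × 0.190 × 0.36 = 0.01505.
Expected number = 0.01505 × 2000 = 30.10 ≈ 30.

30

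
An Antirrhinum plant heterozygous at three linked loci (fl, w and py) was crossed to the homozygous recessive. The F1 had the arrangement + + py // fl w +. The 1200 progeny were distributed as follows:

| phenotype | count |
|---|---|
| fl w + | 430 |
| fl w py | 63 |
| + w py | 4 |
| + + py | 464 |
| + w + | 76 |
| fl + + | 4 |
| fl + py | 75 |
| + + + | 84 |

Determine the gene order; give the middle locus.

w

The two rarest classes, + w py and fl + +, are the double crossovers. Comparing them with the parentals, only the w allele has switched, so w is the middle locus and the order is py – w – fl.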